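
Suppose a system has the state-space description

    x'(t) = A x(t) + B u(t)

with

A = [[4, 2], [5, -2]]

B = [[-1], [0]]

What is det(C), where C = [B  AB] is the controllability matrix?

AB = [[-4], [-5]]
Controllability matrix C = [B  AB] = [[-1, -4], [0, -5]]
det(C) = (-1)·(-5) - (-4)·0 = 5 - 0 = 5
Since det(C) ≠ 0, rank(C) = 2 and the system is completely controllable.

5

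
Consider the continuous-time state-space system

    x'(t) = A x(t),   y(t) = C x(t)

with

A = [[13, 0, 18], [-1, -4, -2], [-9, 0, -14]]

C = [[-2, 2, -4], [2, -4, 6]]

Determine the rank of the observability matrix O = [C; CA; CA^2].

2

CA = [[8, -8, 16], [-24, 16, -40]]
CA^2 = [[-32, 32, -64], [32, -64, 96]]
Observability matrix O = [C; CA; CA^2] = [[-2, 2, -4], [2, -4, 6], [8, -8, 16], [-24, 16, -40], [-32, 32, -64], [32, -64, 96]]
The columns c1, c2, c3 of O are linearly dependent: -c1 + c2 + c3 = 0 (check each entry), so rank(O) ≤ 2.
The 2×2 minor from rows 1, 2, columns 1, 2 is (-2)·(-4) - 2·2 = 8 - 4 = 4 ≠ 0, so rank(O) = 2.
rank(O) = 2 < n = 3, so the pair (A, C) is not completely observable.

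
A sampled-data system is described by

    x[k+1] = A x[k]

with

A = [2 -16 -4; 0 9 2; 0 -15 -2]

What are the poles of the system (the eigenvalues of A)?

2, 3, 4

det(zI - A) = z^3 - (tr A)z^2 + (M11 + M22 + M33)z - det A, where Mii is the 2×2 principal minor of A obtained by deleting row i and column i.
tr A = 2 + 9 + (-2) = 9; M11 = 9·(-2) - 2·(-15) = -18 - (-30) = 12; M22 = 2·(-2) - (-4)·0 = -4 - 0 = -4; M33 = 2·9 - (-16)·0 = 18 - 0 = 18; sum of minors = 26.
det A = 2·(9·(-2) - 2·(-15)) - (-16)·(0·(-2) - 2·0) + (-4)·(0·(-15) - 9·0) = 2·12 - (-16)·0 + (-4)·0 = 24.
So p(z) = det(zI - A) = z^3 - 9z^2 + 26z - 24.
Rational-root test: any integer root divides -24. Testing small divisors, z = 2 works: p(2) = 8 + (-36) + 52 + (-24) = 0, so (z - 2) is a factor.
Dividing, p(z) = (z - 2)(z^2 - 7z + 12).
Factor z^2 - 7z + 12: two numbers with sum 7 and product 12 are 4 and 3, so z^2 - 7z + 12 = (z - 4)(z - 3).
Hence p(z) = (z - 4) (z - 3) (z - 2), with roots 2, 3, 4.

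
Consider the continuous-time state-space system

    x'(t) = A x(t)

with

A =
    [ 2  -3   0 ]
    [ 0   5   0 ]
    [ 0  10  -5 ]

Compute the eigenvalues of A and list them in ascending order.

-5, 2, 5

det(sI - A) = s^3 - (tr A)s^2 + (M11 + M22 + M33)s - det A, where Mii is the 2×2 principal minor of A obtained by deleting row i and column i.
tr A = 2 + 5 + (-5) = 2; M11 = 5·(-5) - 0·10 = -25 - 0 = -25; M22 = 2·(-5) - 0·0 = -10 - 0 = -10; M33 = 2·5 - (-3)·0 = 10 - 0 = 10; sum of minors = -25.
det A = 2·(5·(-5) - 0·10) - (-3)·(0·(-5) - 0·0) + 0·(0·10 - 5·0) = 2·(-25) - (-3)·0 + 0·0 = -50.
So p(s) = det(sI - A) = s^3 - 2s^2 - 25s + 50.
Rational-root test: any integer root divides 50. Testing small divisors, s = 2 works: p(2) = 8 + (-8) + (-50) + 50 = 0, so (s - 2) is a factor.
Dividing, p(s) = (s - 2)(s^2 - 25).
Factor s^2 - 25: two numbers with sum 0 and product -25 are 5 and -5, so s^2 - 25 = (s - 5)(s + 5).
Hence p(s) = (s - 5) (s - 2) (s + 5), with roots -5, 2, 5.
At least one eigenvalue has non-negative real part, so the system is not asymptotically stable.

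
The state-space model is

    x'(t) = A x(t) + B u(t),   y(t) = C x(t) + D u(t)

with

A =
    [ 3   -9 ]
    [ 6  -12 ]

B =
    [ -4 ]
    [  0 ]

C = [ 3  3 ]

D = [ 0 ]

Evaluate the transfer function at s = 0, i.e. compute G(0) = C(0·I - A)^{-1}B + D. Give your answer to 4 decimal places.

-12.0000

G(0) = C(-A)^{-1}B + D = -C A^{-1} B + D.
det A = 18, so A^{-1} = (1/18)·adj(A) = [[-2/3, 1/2], [-1/3, 1/6]]
A^{-1} B = [8/3, 4/3]^T
C A^{-1} B = 12
G(0) = D - C A^{-1} B = 0 - (12) = -12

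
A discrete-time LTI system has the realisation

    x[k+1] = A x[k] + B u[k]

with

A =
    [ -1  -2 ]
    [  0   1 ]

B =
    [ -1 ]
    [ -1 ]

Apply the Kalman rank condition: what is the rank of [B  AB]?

AB = [[3], [-1]]
Controllability matrix C = [B  AB] = [[-1, 3], [-1, -1]]
det(C) = (-1)·(-1) - 3·(-1) = 1 - (-3) = 4 ≠ 0, so rank(C) = 2.
rank(C) = 2 = n, so the pair (A, B) is completely controllable.

2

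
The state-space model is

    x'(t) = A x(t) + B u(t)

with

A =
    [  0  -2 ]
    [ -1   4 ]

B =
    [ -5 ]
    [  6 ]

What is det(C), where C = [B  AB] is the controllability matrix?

AB = [[-12], [29]]
Controllability matrix C = [B  AB] = [[-5, -12], [6, 29]]
det(C) = (-5)·29 - (-12)·6 = -145 - (-72) = -73
Since det(C) ≠ 0, rank(C) = 2 and the system is completely controllable.

-73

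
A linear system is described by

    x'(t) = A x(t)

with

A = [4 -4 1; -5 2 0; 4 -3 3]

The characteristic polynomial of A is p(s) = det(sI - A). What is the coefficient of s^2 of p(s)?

-9

Expand det(sI - A) for the 3×3 matrix.
p(s) = s^3 - 9s^2 + 2s + 29.
(Check: constant term = det(-A) = (-1)^3 det A = 29; coefficient of s^2 = -tr A = -9.)
The coefficient of s^2 is -9.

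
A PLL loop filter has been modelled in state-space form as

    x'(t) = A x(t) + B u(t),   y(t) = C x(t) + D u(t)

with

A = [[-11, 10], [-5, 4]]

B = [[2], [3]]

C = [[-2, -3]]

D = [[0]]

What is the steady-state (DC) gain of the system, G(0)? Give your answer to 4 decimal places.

-18.8333

G(0) = C(-A)^{-1}B + D = -C A^{-1} B + D.
det A = 6, so A^{-1} = (1/6)·adj(A) = [[2/3, -5/3], [5/6, -11/6]]
A^{-1} B = [-11/3, -23/6]^T
C A^{-1} B = 113/6
G(0) = D - C A^{-1} B = 0 - (113/6) = -113/6 ≈ -18.8333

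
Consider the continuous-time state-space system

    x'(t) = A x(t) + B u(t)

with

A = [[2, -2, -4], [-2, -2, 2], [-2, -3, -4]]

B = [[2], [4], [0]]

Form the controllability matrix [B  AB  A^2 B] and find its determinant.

-5984

AB = [[-4], [-12], [-16]]
A^2B = [[80], [0], [108]]
Controllability matrix C = [B  AB  A^2B] = [[2, -4, 80], [4, -12, 0], [0, -16, 108]]
Expanding along the first row, det(C) = 2·((-12)·108 - 0·(-16)) - (-4)·(4·108 - 0·0) + 80·(4·(-16) - (-12)·0) = 2·(-1296) - (-4)·432 + 80·(-64) = -5984
Since det(C) ≠ 0, rank(C) = 3 and the system is completely controllable.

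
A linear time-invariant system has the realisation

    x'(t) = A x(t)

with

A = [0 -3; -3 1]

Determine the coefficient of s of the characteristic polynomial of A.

-1

For a 2×2 matrix, det(sI - A) = s^2 - (tr A)s + det A.
tr A = 1, det A = -9.
So p(s) = s^2 - s - 9.
The coefficient of s is -1.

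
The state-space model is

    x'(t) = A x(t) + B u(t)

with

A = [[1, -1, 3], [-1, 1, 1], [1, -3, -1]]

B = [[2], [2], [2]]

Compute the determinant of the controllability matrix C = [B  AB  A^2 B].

-64

AB = [[6], [2], [-6]]
A^2B = [[-14], [-10], [6]]
Controllability matrix C = [B  AB  A^2B] = [[2, 6, -14], [2, 2, -10], [2, -6, 6]]
Expanding along the first row, det(C) = 2·(2·6 - (-10)·(-6)) - 6·(2·6 - (-10)·2) + (-14)·(2·(-6) - 2·2) = 2·(-48) - 6·32 + (-14)·(-16) = -64
Since det(C) ≠ 0, rank(C) = 3 and the system is completely controllable.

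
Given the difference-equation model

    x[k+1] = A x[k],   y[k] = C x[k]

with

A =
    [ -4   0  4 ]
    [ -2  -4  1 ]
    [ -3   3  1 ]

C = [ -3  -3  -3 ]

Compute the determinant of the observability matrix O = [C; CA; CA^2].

CA = [[27, 3, -18]]
CA^2 = [[-60, -66, 93]]
Observability matrix O = [C; CA; CA^2] = [[-3, -3, -3], [27, 3, -18], [-60, -66, 93]]
Expanding along the first row, det(O) = (-3)·(3·93 - (-18)·(-66)) - (-3)·(27·93 - (-18)·(-60)) + (-3)·(27·(-66) - 3·(-60)) = (-3)·(-909) - (-3)·1431 + (-3)·(-1602) = 11826
Since det(O) ≠ 0, rank(O) = 3 and the system is completely observable.

11826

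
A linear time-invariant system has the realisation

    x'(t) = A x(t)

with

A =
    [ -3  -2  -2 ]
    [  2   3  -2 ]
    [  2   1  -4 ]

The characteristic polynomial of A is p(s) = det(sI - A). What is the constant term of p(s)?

-30

Expand det(sI - A) for the 3×3 matrix.
p(s) = s^3 + 4s^2 + s - 30.
(Check: constant term = det(-A) = (-1)^3 det A = -30; coefficient of s^2 = -tr A = 4.)
The constant term is -30.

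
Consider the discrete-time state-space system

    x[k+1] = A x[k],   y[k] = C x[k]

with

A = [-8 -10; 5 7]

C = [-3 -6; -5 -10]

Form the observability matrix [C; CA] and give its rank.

1

CA = [[-6, -12], [-10, -20]]
Observability matrix O = [C; CA] = [[-3, -6], [-5, -10], [-6, -12], [-10, -20]]
Every row of O is a scalar multiple of row 1 = [-3, -6] (multipliers 1, 5/3, 2, 10/3), so the rows span a one-dimensional space.
O ≠ 0, hence rank(O) = 1.
rank(O) = 1 < n = 2, so the pair (A, C) is not completely observable.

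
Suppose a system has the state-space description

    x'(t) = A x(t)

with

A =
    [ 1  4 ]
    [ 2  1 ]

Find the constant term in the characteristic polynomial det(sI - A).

For a 2×2 matrix, det(sI - A) = s^2 - (tr A)s + det A.
tr A = 2, det A = -7.
So p(s) = s^2 - 2s - 7.
The constant term is -7.

-7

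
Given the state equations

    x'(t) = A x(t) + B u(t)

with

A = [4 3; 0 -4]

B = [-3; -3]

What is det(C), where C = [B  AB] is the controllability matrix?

-99

AB = [[-21], [12]]
Controllability matrix C = [B  AB] = [[-3, -21], [-3, 12]]
det(C) = (-3)·12 - (-21)·(-3) = -36 - 63 = -99
Since det(C) ≠ 0, rank(C) = 2 and the system is completely controllable.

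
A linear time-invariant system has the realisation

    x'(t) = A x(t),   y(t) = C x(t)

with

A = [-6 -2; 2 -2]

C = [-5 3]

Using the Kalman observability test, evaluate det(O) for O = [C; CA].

CA = [[36, 4]]
Observability matrix O = [C; CA] = [[-5, 3], [36, 4]]
det(O) = (-5)·4 - 3·36 = -20 - 108 = -128
Since det(O) ≠ 0, rank(O) = 2 and the system is completely observable.

-128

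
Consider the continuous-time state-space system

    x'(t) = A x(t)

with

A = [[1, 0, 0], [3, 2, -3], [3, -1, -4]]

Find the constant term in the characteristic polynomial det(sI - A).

11

Expand det(sI - A) for the 3×3 matrix.
p(s) = s^3 + s^2 - 13s + 11.
(Check: constant term = det(-A) = (-1)^3 det A = 11; coefficient of s^2 = -tr A = 1.)
The constant term is 11.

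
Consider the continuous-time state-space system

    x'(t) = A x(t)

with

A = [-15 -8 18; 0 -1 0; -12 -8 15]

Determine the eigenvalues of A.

-3, -1, 3

det(sI - A) = s^3 - (tr A)s^2 + (M11 + M22 + M33)s - det A, where Mii is the 2×2 principal minor of A obtained by deleting row i and column i.
tr A = (-15) + (-1) + 15 = -1; M11 = (-1)·15 - 0·(-8) = -15 - 0 = -15; M22 = (-15)·15 - 18·(-12) = -225 - (-216) = -9; M33 = (-15)·(-1) - (-8)·0 = 15 - 0 = 15; sum of minors = -9.
det A = (-15)·((-1)·15 - 0·(-8)) - (-8)·(0·15 - 0·(-12)) + 18·(0·(-8) - (-1)·(-12)) = (-15)·(-15) - (-8)·0 + 18·(-12) = 9.
So p(s) = det(sI - A) = s^3 + s^2 - 9s - 9.
Rational-root test: any integer root divides -9. Testing small divisors, s = -1 works: p(-1) = -1 + 1 + 9 + (-9) = 0, so (s + 1) is a factor.
Dividing, p(s) = (s + 1)(s^2 - 9).
Factor s^2 - 9: two numbers with sum 0 and product -9 are 3 and -3, so s^2 - 9 = (s - 3)(s + 3).
Hence p(s) = (s - 3) (s + 1) (s + 3), with roots -3, -1, 3.
At least one eigenvalue has non-negative real part, so the system is not asymptotically stable.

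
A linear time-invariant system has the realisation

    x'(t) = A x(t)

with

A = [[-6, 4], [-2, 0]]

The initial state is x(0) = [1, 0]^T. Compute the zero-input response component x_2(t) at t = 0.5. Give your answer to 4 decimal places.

-0.2325

det(sI - A) = s^2 - (tr A)s + det A, with tr A = (-6) + 0 = -6 and det A = (-6)·0 - 4·(-2) = 0 - (-8) = 8.
So p(s) = det(sI - A) = s^2 + 6s + 8.
Factor s^2 + 6s + 8: two numbers with sum -6 and product 8 are -2 and -4, so s^2 + 6s + 8 = (s + 2)(s + 4).
Hence p(s) = (s + 2) (s + 4), with roots -4, -2.
The eigenvalues -4, -2 are distinct and real, so A is diagonalisable and x(t) = e^{At} x(0) = V diag(e^{λ_i t}) V^{-1} x(0), where the columns of V are the eigenvectors.
λ = -4: A - (-4)I = [[-2, 4], [-2, 4]]. Row 1 gives (-2)·v1 + 4·v2 = 0, so take v_1 = [2, 1]^T.
λ = -2: A - (-2)I = [[-4, 4], [-2, 2]]. Row 1 gives (-4)·v1 + 4·v2 = 0, so take v_2 = [1, 1]^T.
V = [v_1 v_2] = [[2, 1], [1, 1]] has det V = 1, so V^{-1} = adj(V)/det V = [[1, -1], [-1, 2]].
Modal coordinates z(0) = V^{-1} x(0): 1·1 + (-1)·0 = 1; (-1)·1 + 2·0 = -1; so z(0) = [1, -1]^T.
x_2(t) = Σ_i (v_i)_2 · z_i(0) · e^{λ_i t} (row 2 of V times the modal terms).
x_2(0.5) = 1·1·e^{-4·0.5} + 1·(-1)·e^{-2·0.5} = 1·0.135335 + (-1)·0.367879 = -0.2325.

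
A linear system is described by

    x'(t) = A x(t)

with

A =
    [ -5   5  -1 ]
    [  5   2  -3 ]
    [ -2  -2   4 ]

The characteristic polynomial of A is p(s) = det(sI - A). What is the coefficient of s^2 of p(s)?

Expand det(sI - A) for the 3×3 matrix.
p(s) = s^3 - s^2 - 55s + 74.
(Check: constant term = det(-A) = (-1)^3 det A = 74; coefficient of s^2 = -tr A = -1.)
The coefficient of s^2 is -1.

-1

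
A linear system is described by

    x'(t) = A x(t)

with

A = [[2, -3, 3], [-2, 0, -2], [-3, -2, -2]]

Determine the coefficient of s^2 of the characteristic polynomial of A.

Expand det(sI - A) for the 3×3 matrix.
p(s) = s^3 - 5s + 2.
(Check: constant term = det(-A) = (-1)^3 det A = 2; coefficient of s^2 = -tr A = 0.)
The coefficient of s^2 is 0.

0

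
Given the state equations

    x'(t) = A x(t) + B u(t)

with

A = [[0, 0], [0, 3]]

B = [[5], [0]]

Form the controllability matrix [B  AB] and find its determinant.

AB = [[0], [0]]
Controllability matrix C = [B  AB] = [[5, 0], [0, 0]]
det(C) = 5·0 - 0·0 = 0 - 0 = 0
Since det(C) = 0, rank(C) < 2 and the system is not completely controllable.

0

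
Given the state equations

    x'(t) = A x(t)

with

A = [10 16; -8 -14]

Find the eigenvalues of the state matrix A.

det(sI - A) = s^2 - (tr A)s + det A, with tr A = 10 + (-14) = -4 and det A = 10·(-14) - 16·(-8) = -140 - (-128) = -12.
So p(s) = det(sI - A) = s^2 + 4s - 12.
Factor s^2 + 4s - 12: two numbers with sum -4 and product -12 are 2 and -6, so s^2 + 4s - 12 = (s - 2)(s + 6).
Hence p(s) = (s - 2) (s + 6), with roots -6, 2.
At least one eigenvalue has non-negative real part, so the system is not asymptotically stable.

-6, 2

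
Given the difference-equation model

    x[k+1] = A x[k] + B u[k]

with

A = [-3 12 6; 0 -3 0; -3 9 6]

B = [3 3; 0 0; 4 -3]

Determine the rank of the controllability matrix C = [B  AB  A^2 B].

2

AB = [[15, -27], [0, 0], [15, -27]]
A^2B = [[45, -81], [0, 0], [45, -81]]
Controllability matrix C = [B  AB  A^2B] = [[3, 3, 15, -27, 45, -81], [0, 0, 0, 0, 0, 0], [4, -3, 15, -27, 45, -81]]
Row 2 of C is identically zero, so rank(C) ≤ 2.
The 2×2 minor from rows 1, 3, columns 1, 2 is 3·(-3) - 3·4 = -9 - 12 = -21 ≠ 0, so rank(C) = 2.
rank(C) = 2 < n = 3, so the pair (A, B) is not completely controllable.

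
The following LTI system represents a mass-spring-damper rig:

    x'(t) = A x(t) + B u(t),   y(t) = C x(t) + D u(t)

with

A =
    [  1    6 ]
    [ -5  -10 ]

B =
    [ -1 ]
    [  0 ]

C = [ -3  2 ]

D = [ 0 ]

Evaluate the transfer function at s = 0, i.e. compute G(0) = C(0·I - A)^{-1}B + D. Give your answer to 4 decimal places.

G(0) = C(-A)^{-1}B + D = -C A^{-1} B + D.
det A = 20, so A^{-1} = (1/20)·adj(A) = [[-1/2, -3/10], [1/4, 1/20]]
A^{-1} B = [1/2, -1/4]^T
C A^{-1} B = -2
G(0) = D - C A^{-1} B = 0 - (-2) = 2

2.0000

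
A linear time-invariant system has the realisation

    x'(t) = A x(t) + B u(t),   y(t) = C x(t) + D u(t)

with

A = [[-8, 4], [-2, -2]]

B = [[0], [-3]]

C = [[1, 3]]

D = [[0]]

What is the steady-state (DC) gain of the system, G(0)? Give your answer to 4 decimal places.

G(0) = C(-A)^{-1}B + D = -C A^{-1} B + D.
det A = 24, so A^{-1} = (1/24)·adj(A) = [[-1/12, -1/6], [1/12, -1/3]]
A^{-1} B = [1/2, 1]^T
C A^{-1} B = 7/2
G(0) = D - C A^{-1} B = 0 - (7/2) = -7/2 ≈ -3.5000

-3.5000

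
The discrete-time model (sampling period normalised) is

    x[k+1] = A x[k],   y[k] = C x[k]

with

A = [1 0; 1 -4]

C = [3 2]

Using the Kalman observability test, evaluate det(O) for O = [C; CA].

-34

CA = [[5, -8]]
Observability matrix O = [C; CA] = [[3, 2], [5, -8]]
det(O) = 3·(-8) - 2·5 = -24 - 10 = -34
Since det(O) ≠ 0, rank(O) = 2 and the system is completely observable.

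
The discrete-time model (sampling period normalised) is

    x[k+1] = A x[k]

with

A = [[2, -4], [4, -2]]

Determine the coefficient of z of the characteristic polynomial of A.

0

For a 2×2 matrix, det(zI - A) = z^2 - (tr A)z + det A.
tr A = 0, det A = 12.
So p(z) = z^2 + 12.
The coefficient of z is 0.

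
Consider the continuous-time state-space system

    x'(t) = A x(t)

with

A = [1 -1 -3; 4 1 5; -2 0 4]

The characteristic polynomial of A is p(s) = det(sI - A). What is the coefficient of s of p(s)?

Expand det(sI - A) for the 3×3 matrix.
p(s) = s^3 - 6s^2 + 7s - 24.
(Check: constant term = det(-A) = (-1)^3 det A = -24; coefficient of s^2 = -tr A = -6.)
The coefficient of s is 7.

7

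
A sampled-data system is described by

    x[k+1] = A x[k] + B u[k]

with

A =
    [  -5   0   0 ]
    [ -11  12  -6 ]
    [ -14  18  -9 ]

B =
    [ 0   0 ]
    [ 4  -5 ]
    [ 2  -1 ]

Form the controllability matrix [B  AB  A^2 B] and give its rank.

AB = [[0, 0], [36, -54], [54, -81]]
A^2B = [[0, 0], [108, -162], [162, -243]]
Controllability matrix C = [B  AB  A^2B] = [[0, 0, 0, 0, 0, 0], [4, -5, 36, -54, 108, -162], [2, -1, 54, -81, 162, -243]]
Row 1 of C is identically zero, so rank(C) ≤ 2.
The 2×2 minor from rows 2, 3, columns 1, 2 is 4·(-1) - (-5)·2 = -4 - (-10) = 6 ≠ 0, so rank(C) = 2.
rank(C) = 2 < n = 3, so the pair (A, B) is not completely controllable.

2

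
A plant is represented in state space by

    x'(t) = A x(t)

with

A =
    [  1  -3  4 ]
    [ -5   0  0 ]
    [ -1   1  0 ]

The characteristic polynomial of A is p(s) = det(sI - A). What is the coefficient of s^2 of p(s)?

Expand det(sI - A) for the 3×3 matrix.
p(s) = s^3 - s^2 - 11s + 20.
(Check: constant term = det(-A) = (-1)^3 det A = 20; coefficient of s^2 = -tr A = -1.)
The coefficient of s^2 is -1.

-1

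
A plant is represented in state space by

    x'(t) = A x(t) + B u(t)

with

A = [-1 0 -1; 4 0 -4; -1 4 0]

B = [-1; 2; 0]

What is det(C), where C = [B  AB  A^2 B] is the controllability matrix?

-502

AB = [[1], [-4], [9]]
A^2B = [[-10], [-32], [-17]]
Controllability matrix C = [B  AB  A^2B] = [[-1, 1, -10], [2, -4, -32], [0, 9, -17]]
Expanding along the first row, det(C) = (-1)·((-4)·(-17) - (-32)·9) - 1·(2·(-17) - (-32)·0) + (-10)·(2·9 - (-4)·0) = (-1)·356 - 1·(-34) + (-10)·18 = -502
Since det(C) ≠ 0, rank(C) = 3 and the system is completely controllable.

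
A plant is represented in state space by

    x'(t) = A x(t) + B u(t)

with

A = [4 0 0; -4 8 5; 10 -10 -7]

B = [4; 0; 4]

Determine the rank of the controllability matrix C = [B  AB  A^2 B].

2

AB = [[16], [4], [12]]
A^2B = [[64], [28], [36]]
Controllability matrix C = [B  AB  A^2B] = [[4, 16, 64], [0, 4, 28], [4, 12, 36]]
The rows r1, r2, r3 of C are linearly dependent: -r1 + r2 + r3 = 0 (check each entry), so rank(C) ≤ 2.
The 2×2 minor from rows 1, 2, columns 1, 2 is 4·4 - 16·0 = 16 - 0 = 16 ≠ 0, so rank(C) = 2.
rank(C) = 2 < n = 3, so the pair (A, B) is not completely controllable.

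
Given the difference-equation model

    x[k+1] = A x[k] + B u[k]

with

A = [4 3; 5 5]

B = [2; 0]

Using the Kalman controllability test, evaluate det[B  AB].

20

AB = [[8], [10]]
Controllability matrix C = [B  AB] = [[2, 8], [0, 10]]
det(C) = 2·10 - 8·0 = 20 - 0 = 20
Since det(C) ≠ 0, rank(C) = 2 and the system is completely controllable.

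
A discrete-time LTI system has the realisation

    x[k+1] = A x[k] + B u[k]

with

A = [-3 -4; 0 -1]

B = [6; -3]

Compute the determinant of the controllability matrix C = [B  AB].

0

AB = [[-6], [3]]
Controllability matrix C = [B  AB] = [[6, -6], [-3, 3]]
det(C) = 6·3 - (-6)·(-3) = 18 - 18 = 0
Since det(C) = 0, rank(C) < 2 and the system is not completely controllable.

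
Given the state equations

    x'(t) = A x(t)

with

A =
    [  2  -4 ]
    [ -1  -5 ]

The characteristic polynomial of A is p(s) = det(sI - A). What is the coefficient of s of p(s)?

For a 2×2 matrix, det(sI - A) = s^2 - (tr A)s + det A.
tr A = -3, det A = -14.
So p(s) = s^2 + 3s - 14.
The coefficient of s is 3.

3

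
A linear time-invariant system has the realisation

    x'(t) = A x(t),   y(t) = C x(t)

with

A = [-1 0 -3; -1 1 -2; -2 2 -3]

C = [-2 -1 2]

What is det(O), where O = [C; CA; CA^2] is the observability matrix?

125

CA = [[-1, 3, 2]]
CA^2 = [[-6, 7, -9]]
Observability matrix O = [C; CA; CA^2] = [[-2, -1, 2], [-1, 3, 2], [-6, 7, -9]]
Expanding along the first row, det(O) = (-2)·(3·(-9) - 2·7) - (-1)·((-1)·(-9) - 2·(-6)) + 2·((-1)·7 - 3·(-6)) = (-2)·(-41) - (-1)·21 + 2·11 = 125
Since det(O) ≠ 0, rank(O) = 3 and the system is completely observable.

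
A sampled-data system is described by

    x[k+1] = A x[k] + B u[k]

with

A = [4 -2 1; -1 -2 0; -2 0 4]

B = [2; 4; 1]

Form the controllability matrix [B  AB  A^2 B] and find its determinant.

307

AB = [[1], [-10], [0]]
A^2B = [[24], [19], [-2]]
Controllability matrix C = [B  AB  A^2B] = [[2, 1, 24], [4, -10, 19], [1, 0, -2]]
Expanding along the first row, det(C) = 2·((-10)·(-2) - 19·0) - 1·(4·(-2) - 19·1) + 24·(4·0 - (-10)·1) = 2·20 - 1·(-27) + 24·10 = 307
Since det(C) ≠ 0, rank(C) = 3 and the system is completely controllable.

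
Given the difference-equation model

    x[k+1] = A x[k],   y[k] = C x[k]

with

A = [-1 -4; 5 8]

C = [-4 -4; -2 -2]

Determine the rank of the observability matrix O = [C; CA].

1

CA = [[-16, -16], [-8, -8]]
Observability matrix O = [C; CA] = [[-4, -4], [-2, -2], [-16, -16], [-8, -8]]
Every row of O is a scalar multiple of row 1 = [-4, -4] (multipliers 1, 1/2, 4, 2), so the rows span a one-dimensional space.
O ≠ 0, hence rank(O) = 1.
rank(O) = 1 < n = 2, so the pair (A, C) is not completely observable.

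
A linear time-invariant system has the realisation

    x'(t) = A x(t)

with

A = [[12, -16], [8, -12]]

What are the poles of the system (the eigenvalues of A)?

det(sI - A) = s^2 - (tr A)s + det A, with tr A = 12 + (-12) = 0 and det A = 12·(-12) - (-16)·8 = -144 - (-128) = -16.
So p(s) = det(sI - A) = s^2 - 16.
Factor s^2 - 16: two numbers with sum 0 and product -16 are 4 and -4, so s^2 - 16 = (s - 4)(s + 4).
Hence p(s) = (s - 4) (s + 4), with roots -4, 4.
At least one eigenvalue has non-negative real part, so the system is not asymptotically stable.

-4, 4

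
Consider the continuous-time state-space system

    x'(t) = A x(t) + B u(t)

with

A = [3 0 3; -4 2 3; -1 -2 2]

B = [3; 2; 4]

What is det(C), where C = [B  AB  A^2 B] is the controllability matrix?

-6027

AB = [[21], [4], [1]]
A^2B = [[66], [-73], [-27]]
Controllability matrix C = [B  AB  A^2B] = [[3, 21, 66], [2, 4, -73], [4, 1, -27]]
Expanding along the first row, det(C) = 3·(4·(-27) - (-73)·1) - 21·(2·(-27) - (-73)·4) + 66·(2·1 - 4·4) = 3·(-35) - 21·238 + 66·(-14) = -6027
Since det(C) ≠ 0, rank(C) = 3 and the system is completely controllable.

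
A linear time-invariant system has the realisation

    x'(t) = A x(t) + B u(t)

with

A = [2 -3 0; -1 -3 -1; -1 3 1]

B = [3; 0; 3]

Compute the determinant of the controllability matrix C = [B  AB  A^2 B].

1188

AB = [[6], [-6], [0]]
A^2B = [[30], [12], [-24]]
Controllability matrix C = [B  AB  A^2B] = [[3, 6, 30], [0, -6, 12], [3, 0, -24]]
Expanding along the first row, det(C) = 3·((-6)·(-24) - 12·0) - 6·(0·(-24) - 12·3) + 30·(0·0 - (-6)·3) = 3·144 - 6·(-36) + 30·18 = 1188
Since det(C) ≠ 0, rank(C) = 3 and the system is completely controllable.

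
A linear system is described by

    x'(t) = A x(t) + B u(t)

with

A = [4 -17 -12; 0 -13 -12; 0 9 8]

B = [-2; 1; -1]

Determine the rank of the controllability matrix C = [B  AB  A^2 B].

AB = [[-13], [-1], [1]]
A^2B = [[-47], [1], [-1]]
Controllability matrix C = [B  AB  A^2B] = [[-2, -13, -47], [1, -1, 1], [-1, 1, -1]]
The rows r1, r2, r3 of C are linearly dependent: r2 + r3 = 0 (check each entry), so rank(C) ≤ 2.
The 2×2 minor from rows 1, 2, columns 1, 2 is (-2)·(-1) - (-13)·1 = 2 - (-13) = 15 ≠ 0, so rank(C) = 2.
rank(C) = 2 < n = 3, so the pair (A, B) is not completely controllable.

2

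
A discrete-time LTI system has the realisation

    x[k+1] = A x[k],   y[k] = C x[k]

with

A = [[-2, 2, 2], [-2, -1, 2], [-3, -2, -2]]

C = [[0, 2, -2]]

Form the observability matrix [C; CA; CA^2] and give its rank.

3

CA = [[2, 2, 8]]
CA^2 = [[-32, -14, -8]]
Observability matrix O = [C; CA; CA^2] = [[0, 2, -2], [2, 2, 8], [-32, -14, -8]]
det(O) = 0·(2·(-8) - 8·(-14)) - 2·(2·(-8) - 8·(-32)) + (-2)·(2·(-14) - 2·(-32)) = 0·96 - 2·240 + (-2)·36 = -552 ≠ 0, so rank(O) = 3.
rank(O) = 3 = n, so the pair (A, C) is completely observable.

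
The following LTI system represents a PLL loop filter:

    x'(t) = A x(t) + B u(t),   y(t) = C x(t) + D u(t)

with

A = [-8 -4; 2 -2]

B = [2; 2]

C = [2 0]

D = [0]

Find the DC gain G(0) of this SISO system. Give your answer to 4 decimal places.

G(0) = C(-A)^{-1}B + D = -C A^{-1} B + D.
det A = 24, so A^{-1} = (1/24)·adj(A) = [[-1/12, 1/6], [-1/12, -1/3]]
A^{-1} B = [1/6, -5/6]^T
C A^{-1} B = 1/3
G(0) = D - C A^{-1} B = 0 - (1/3) = -1/3 ≈ -0.3333

-0.3333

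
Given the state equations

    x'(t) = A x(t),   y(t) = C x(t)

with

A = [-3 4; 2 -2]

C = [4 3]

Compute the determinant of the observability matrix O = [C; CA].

58

CA = [[-6, 10]]
Observability matrix O = [C; CA] = [[4, 3], [-6, 10]]
det(O) = 4·10 - 3·(-6) = 40 - (-18) = 58
Since det(O) ≠ 0, rank(O) = 2 and the system is completely observable.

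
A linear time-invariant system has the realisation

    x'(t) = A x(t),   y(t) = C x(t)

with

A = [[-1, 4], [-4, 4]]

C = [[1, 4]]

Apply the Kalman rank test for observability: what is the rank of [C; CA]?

2

CA = [[-17, 20]]
Observability matrix O = [C; CA] = [[1, 4], [-17, 20]]
det(O) = 1·20 - 4·(-17) = 20 - (-68) = 88 ≠ 0, so rank(O) = 2.
rank(O) = 2 = n, so the pair (A, C) is completely observable.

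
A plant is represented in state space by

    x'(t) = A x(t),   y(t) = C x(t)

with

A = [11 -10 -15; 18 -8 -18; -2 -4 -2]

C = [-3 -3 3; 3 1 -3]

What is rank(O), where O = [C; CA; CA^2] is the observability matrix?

CA = [[-93, 42, 93], [57, -26, -57]]
CA^2 = [[-453, 222, 453], [273, -134, -273]]
Observability matrix O = [C; CA; CA^2] = [[-3, -3, 3], [3, 1, -3], [-93, 42, 93], [57, -26, -57], [-453, 222, 453], [273, -134, -273]]
The columns c1, c2, c3 of O are linearly dependent: c1 + c3 = 0 (check each entry), so rank(O) ≤ 2.
The 2×2 minor from rows 1, 2, columns 1, 2 is (-3)·1 - (-3)·3 = -3 - (-9) = 6 ≠ 0, so rank(O) = 2.
rank(O) = 2 < n = 3, so the pair (A, C) is not completely observable.

2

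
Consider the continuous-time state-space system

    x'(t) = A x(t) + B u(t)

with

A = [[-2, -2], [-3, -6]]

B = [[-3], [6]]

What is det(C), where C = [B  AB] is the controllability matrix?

117

AB = [[-6], [-27]]
Controllability matrix C = [B  AB] = [[-3, -6], [6, -27]]
det(C) = (-3)·(-27) - (-6)·6 = 81 - (-36) = 117
Since det(C) ≠ 0, rank(C) = 2 and the system is completely controllable.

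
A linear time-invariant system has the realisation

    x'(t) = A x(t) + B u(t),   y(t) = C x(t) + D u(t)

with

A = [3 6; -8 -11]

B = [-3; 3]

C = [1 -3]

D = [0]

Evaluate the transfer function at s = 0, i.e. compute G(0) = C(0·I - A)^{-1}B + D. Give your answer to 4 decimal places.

-4.0000

G(0) = C(-A)^{-1}B + D = -C A^{-1} B + D.
det A = 15, so A^{-1} = (1/15)·adj(A) = [[-11/15, -2/5], [8/15, 1/5]]
A^{-1} B = [1, -1]^T
C A^{-1} B = 4
G(0) = D - C A^{-1} B = 0 - (4) = -4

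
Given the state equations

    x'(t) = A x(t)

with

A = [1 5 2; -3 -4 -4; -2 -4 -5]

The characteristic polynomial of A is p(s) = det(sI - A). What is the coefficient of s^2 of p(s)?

8

Expand det(sI - A) for the 3×3 matrix.
p(s) = s^3 + 8s^2 + 14s + 23.
(Check: constant term = det(-A) = (-1)^3 det A = 23; coefficient of s^2 = -tr A = 8.)
The coefficient of s^2 is 8.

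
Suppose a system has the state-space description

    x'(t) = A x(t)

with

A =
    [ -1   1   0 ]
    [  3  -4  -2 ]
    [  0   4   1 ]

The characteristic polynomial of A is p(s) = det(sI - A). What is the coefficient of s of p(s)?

4

Expand det(sI - A) for the 3×3 matrix.
p(s) = s^3 + 4s^2 + 4s + 7.
(Check: constant term = det(-A) = (-1)^3 det A = 7; coefficient of s^2 = -tr A = 4.)
The coefficient of s is 4.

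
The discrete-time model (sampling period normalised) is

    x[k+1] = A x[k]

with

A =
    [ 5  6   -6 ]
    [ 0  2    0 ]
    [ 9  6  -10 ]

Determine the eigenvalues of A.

det(zI - A) = z^3 - (tr A)z^2 + (M11 + M22 + M33)z - det A, where Mii is the 2×2 principal minor of A obtained by deleting row i and column i.
tr A = 5 + 2 + (-10) = -3; M11 = 2·(-10) - 0·6 = -20 - 0 = -20; M22 = 5·(-10) - (-6)·9 = -50 - (-54) = 4; M33 = 5·2 - 6·0 = 10 - 0 = 10; sum of minors = -6.
det A = 5·(2·(-10) - 0·6) - 6·(0·(-10) - 0·9) + (-6)·(0·6 - 2·9) = 5·(-20) - 6·0 + (-6)·(-18) = 8.
So p(z) = det(zI - A) = z^3 + 3z^2 - 6z - 8.
Rational-root test: any integer root divides -8. Testing small divisors, z = -1 works: p(-1) = -1 + 3 + 6 + (-8) = 0, so (z + 1) is a factor.
Dividing, p(z) = (z + 1)(z^2 + 2z - 8).
Factor z^2 + 2z - 8: two numbers with sum -2 and product -8 are 2 and -4, so z^2 + 2z - 8 = (z - 2)(z + 4).
Hence p(z) = (z - 2) (z + 1) (z + 4), with roots -4, -1, 2.

-4, -1, 2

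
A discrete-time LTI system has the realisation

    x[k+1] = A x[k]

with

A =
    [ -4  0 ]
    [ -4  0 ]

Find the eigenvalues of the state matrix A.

det(zI - A) = z^2 - (tr A)z + det A, with tr A = (-4) + 0 = -4 and det A = (-4)·0 - 0·(-4) = 0 - 0 = 0.
So p(z) = det(zI - A) = z^2 + 4z.
Factor z^2 + 4z: two numbers with sum -4 and product 0 are 0 and -4, so z^2 + 4z = z(z + 4).
Hence p(z) = z (z + 4), with roots -4, 0.

-4, 0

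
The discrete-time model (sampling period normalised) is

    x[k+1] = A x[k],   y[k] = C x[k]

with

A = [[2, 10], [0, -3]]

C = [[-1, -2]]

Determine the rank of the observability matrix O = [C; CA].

1

CA = [[-2, -4]]
Observability matrix O = [C; CA] = [[-1, -2], [-2, -4]]
Every row of O is a scalar multiple of row 1 = [-1, -2] (multipliers 1, 2), so the rows span a one-dimensional space.
O ≠ 0, hence rank(O) = 1.
rank(O) = 1 < n = 2, so the pair (A, C) is not completely observable.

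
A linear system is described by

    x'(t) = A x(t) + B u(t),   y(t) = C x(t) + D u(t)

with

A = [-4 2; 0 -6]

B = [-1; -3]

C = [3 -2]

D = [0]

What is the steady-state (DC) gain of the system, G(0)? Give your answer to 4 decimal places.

G(0) = C(-A)^{-1}B + D = -C A^{-1} B + D.
det A = 24, so A^{-1} = (1/24)·adj(A) = [[-1/4, -1/12], [0, -1/6]]
A^{-1} B = [1/2, 1/2]^T
C A^{-1} B = 1/2
G(0) = D - C A^{-1} B = 0 - (1/2) = -1/2 ≈ -0.5000

-0.5000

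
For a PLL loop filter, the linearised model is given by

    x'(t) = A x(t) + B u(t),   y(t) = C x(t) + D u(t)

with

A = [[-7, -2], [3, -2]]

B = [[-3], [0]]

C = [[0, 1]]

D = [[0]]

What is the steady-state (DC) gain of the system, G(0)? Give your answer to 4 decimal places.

G(0) = C(-A)^{-1}B + D = -C A^{-1} B + D.
det A = 20, so A^{-1} = (1/20)·adj(A) = [[-1/10, 1/10], [-3/20, -7/20]]
A^{-1} B = [3/10, 9/20]^T
C A^{-1} B = 9/20
G(0) = D - C A^{-1} B = 0 - (9/20) = -9/20 ≈ -0.4500

-0.4500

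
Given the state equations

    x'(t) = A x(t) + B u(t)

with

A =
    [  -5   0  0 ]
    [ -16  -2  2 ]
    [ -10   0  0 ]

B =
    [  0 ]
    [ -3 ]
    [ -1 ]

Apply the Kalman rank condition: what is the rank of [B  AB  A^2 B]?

AB = [[0], [4], [0]]
A^2B = [[0], [-8], [0]]
Controllability matrix C = [B  AB  A^2B] = [[0, 0, 0], [-3, 4, -8], [-1, 0, 0]]
Row 1 of C is identically zero, so rank(C) ≤ 2.
The 2×2 minor from rows 2, 3, columns 1, 2 is (-3)·0 - 4·(-1) = 0 - (-4) = 4 ≠ 0, so rank(C) = 2.
rank(C) = 2 < n = 3, so the pair (A, B) is not completely controllable.

2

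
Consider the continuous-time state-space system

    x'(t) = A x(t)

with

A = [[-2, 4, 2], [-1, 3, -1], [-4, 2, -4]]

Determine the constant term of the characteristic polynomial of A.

Expand det(sI - A) for the 3×3 matrix.
p(s) = s^3 + 3s^2 + 4s - 40.
(Check: constant term = det(-A) = (-1)^3 det A = -40; coefficient of s^2 = -tr A = 3.)
The constant term is -40.

-40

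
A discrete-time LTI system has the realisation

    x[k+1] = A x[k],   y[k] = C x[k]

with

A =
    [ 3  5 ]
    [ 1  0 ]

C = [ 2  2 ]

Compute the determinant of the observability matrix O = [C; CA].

CA = [[8, 10]]
Observability matrix O = [C; CA] = [[2, 2], [8, 10]]
det(O) = 2·10 - 2·8 = 20 - 16 = 4
Since det(O) ≠ 0, rank(O) = 2 and the system is completely observable.

4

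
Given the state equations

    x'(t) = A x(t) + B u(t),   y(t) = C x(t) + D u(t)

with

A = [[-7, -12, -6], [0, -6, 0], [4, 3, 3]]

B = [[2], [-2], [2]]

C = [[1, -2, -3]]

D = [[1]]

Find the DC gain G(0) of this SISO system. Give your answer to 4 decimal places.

-37.3333

G(0) = C(-A)^{-1}B + D = -C A^{-1} B + D.
det A = -18, so A^{-1} = (1/-18)·adj(A) = [[1, -1, 2], [0, -1/6, 0], [-4/3, 3/2, -7/3]]
A^{-1} B = [8, 1/3, -31/3]^T
C A^{-1} B = 115/3
G(0) = D - C A^{-1} B = 1 - (115/3) = -112/3 ≈ -37.3333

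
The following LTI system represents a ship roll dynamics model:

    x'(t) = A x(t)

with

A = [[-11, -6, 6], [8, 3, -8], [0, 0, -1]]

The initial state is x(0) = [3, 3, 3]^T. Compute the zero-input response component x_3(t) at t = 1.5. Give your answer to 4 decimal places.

det(sI - A) = s^3 - (tr A)s^2 + (M11 + M22 + M33)s - det A, where Mii is the 2×2 principal minor of A obtained by deleting row i and column i.
tr A = (-11) + 3 + (-1) = -9; M11 = 3·(-1) - (-8)·0 = -3 - 0 = -3; M22 = (-11)·(-1) - 6·0 = 11 - 0 = 11; M33 = (-11)·3 - (-6)·8 = -33 - (-48) = 15; sum of minors = 23.
det A = (-11)·(3·(-1) - (-8)·0) - (-6)·(8·(-1) - (-8)·0) + 6·(8·0 - 3·0) = (-11)·(-3) - (-6)·(-8) + 6·0 = -15.
So p(s) = det(sI - A) = s^3 + 9s^2 + 23s + 15.
Rational-root test: any integer root divides 15. Testing small divisors, s = -1 works: p(-1) = -1 + 9 + (-23) + 15 = 0, so (s + 1) is a factor.
Dividing, p(s) = (s + 1)(s^2 + 8s + 15).
Factor s^2 + 8s + 15: two numbers with sum -8 and product 15 are -3 and -5, so s^2 + 8s + 15 = (s + 3)(s + 5).
Hence p(s) = (s + 1) (s + 3) (s + 5), with roots -5, -3, -1.
The eigenvalues -5, -3, -1 are distinct and real, so A is diagonalisable and x(t) = e^{At} x(0) = V diag(e^{λ_i t}) V^{-1} x(0), where the columns of V are the eigenvectors.
λ = -5: A - (-5)I = [[-6, -6, 6], [8, 8, -8], [0, 0, 4]]. v must be orthogonal to every row; (row 1) × (row 3) = [-24, 24, 0], so take v_1 = [-1, 1, 0]^T.
λ = -3: A - (-3)I = [[-8, -6, 6], [8, 6, -8], [0, 0, 2]]. v must be orthogonal to every row; (row 1) × (row 2) = [12, -16, 0], so take v_2 = [-3, 4, 0]^T.
λ = -1: A - (-1)I = [[-10, -6, 6], [8, 4, -8], [0, 0, 0]]. v must be orthogonal to every row; (row 1) × (row 2) = [24, -32, 8], so take v_3 = [3, -4, 1]^T.
V = [v_1 v_2 v_3] = [[-1, -3, 3], [1, 4, -4], [0, 0, 1]] has det V = -1, so V^{-1} = adj(V)/det V = [[-4, -3, 0], [1, 1, 1], [0, 0, 1]].
Modal coordinates z(0) = V^{-1} x(0): (-4)·3 + (-3)·3 + 0·3 = -21; 1·3 + 1·3 + 1·3 = 9; 0·3 + 0·3 + 1·3 = 3; so z(0) = [-21, 9, 3]^T.
x_3(t) = Σ_i (v_i)_3 · z_i(0) · e^{λ_i t} (row 3 of V times the modal terms).
x_3(1.5) = 0·(-21)·e^{-5·1.5} + 0·9·e^{-3·1.5} + 1·3·e^{-1·1.5} = 0·0.000553 + 0·0.011109 + 3·0.223130 = 0.6694.

0.6694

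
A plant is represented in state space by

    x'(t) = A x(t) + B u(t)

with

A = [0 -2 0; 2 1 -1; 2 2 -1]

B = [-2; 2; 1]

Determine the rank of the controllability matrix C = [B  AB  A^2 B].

AB = [[-4], [-3], [-1]]
A^2B = [[6], [-10], [-13]]
Controllability matrix C = [B  AB  A^2B] = [[-2, -4, 6], [2, -3, -10], [1, -1, -13]]
det(C) = (-2)·((-3)·(-13) - (-10)·(-1)) - (-4)·(2·(-13) - (-10)·1) + 6·(2·(-1) - (-3)·1) = (-2)·29 - (-4)·(-16) + 6·1 = -116 ≠ 0, so rank(C) = 3.
rank(C) = 3 = n, so the pair (A, B) is completely controllable.

3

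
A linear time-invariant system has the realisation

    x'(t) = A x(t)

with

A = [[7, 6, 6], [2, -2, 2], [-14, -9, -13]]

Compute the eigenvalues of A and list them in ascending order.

det(sI - A) = s^3 - (tr A)s^2 + (M11 + M22 + M33)s - det A, where Mii is the 2×2 principal minor of A obtained by deleting row i and column i.
tr A = 7 + (-2) + (-13) = -8; M11 = (-2)·(-13) - 2·(-9) = 26 - (-18) = 44; M22 = 7·(-13) - 6·(-14) = -91 - (-84) = -7; M33 = 7·(-2) - 6·2 = -14 - 12 = -26; sum of minors = 11.
det A = 7·((-2)·(-13) - 2·(-9)) - 6·(2·(-13) - 2·(-14)) + 6·(2·(-9) - (-2)·(-14)) = 7·44 - 6·2 + 6·(-46) = 20.
So p(s) = det(sI - A) = s^3 + 8s^2 + 11s - 20.
Rational-root test: any integer root divides -20. Testing small divisors, s = 1 works: p(1) = 1 + 8 + 11 + (-20) = 0, so (s - 1) is a factor.
Dividing, p(s) = (s - 1)(s^2 + 9s + 20).
Factor s^2 + 9s + 20: two numbers with sum -9 and product 20 are -4 and -5, so s^2 + 9s + 20 = (s + 4)(s + 5).
Hence p(s) = (s - 1) (s + 4) (s + 5), with roots -5, -4, 1.
At least one eigenvalue has non-negative real part, so the system is not asymptotically stable.

-5, -4, 1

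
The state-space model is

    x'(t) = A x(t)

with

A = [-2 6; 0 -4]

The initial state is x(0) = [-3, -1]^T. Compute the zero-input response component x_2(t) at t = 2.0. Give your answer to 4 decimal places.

det(sI - A) = s^2 - (tr A)s + det A, with tr A = (-2) + (-4) = -6 and det A = (-2)·(-4) - 6·0 = 8 - 0 = 8.
So p(s) = det(sI - A) = s^2 + 6s + 8.
Factor s^2 + 6s + 8: two numbers with sum -6 and product 8 are -2 and -4, so s^2 + 6s + 8 = (s + 2)(s + 4).
Hence p(s) = (s + 2) (s + 4), with roots -4, -2.
The eigenvalues -4, -2 are distinct and real, so A is diagonalisable and x(t) = e^{At} x(0) = V diag(e^{λ_i t}) V^{-1} x(0), where the columns of V are the eigenvectors.
λ = -4: A - (-4)I = [[2, 6], [0, 0]]. Row 1 gives 2·v1 + 6·v2 = 0, so take v_1 = [-3, 1]^T.
λ = -2: A - (-2)I = [[0, 6], [0, -2]]. Row 1 gives 0·v1 + 6·v2 = 0, so take v_2 = [1, 0]^T.
V = [v_1 v_2] = [[-3, 1], [1, 0]] has det V = -1, so V^{-1} = adj(V)/det V = [[0, 1], [1, 3]].
Modal coordinates z(0) = V^{-1} x(0): 0·(-3) + 1·(-1) = -1; 1·(-3) + 3·(-1) = -6; so z(0) = [-1, -6]^T.
x_2(t) = Σ_i (v_i)_2 · z_i(0) · e^{λ_i t} (row 2 of V times the modal terms).
x_2(2.0) = 1·(-1)·e^{-4·2.0} + 0·(-6)·e^{-2·2.0} = (-1)·0.000335 + 0·0.018316 = -0.0003.

-0.0003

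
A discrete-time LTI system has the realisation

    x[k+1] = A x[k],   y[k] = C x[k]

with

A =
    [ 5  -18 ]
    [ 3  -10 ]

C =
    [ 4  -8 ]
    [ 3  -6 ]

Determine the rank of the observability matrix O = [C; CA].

1

CA = [[-4, 8], [-3, 6]]
Observability matrix O = [C; CA] = [[4, -8], [3, -6], [-4, 8], [-3, 6]]
Every row of O is a scalar multiple of row 1 = [4, -8] (multipliers 1, 3/4, -1, -3/4), so the rows span a one-dimensional space.
O ≠ 0, hence rank(O) = 1.
rank(O) = 1 < n = 2, so the pair (A, C) is not completely observable.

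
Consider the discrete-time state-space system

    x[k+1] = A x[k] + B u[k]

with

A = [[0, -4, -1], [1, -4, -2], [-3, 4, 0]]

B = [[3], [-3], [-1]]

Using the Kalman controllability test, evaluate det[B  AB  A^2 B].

AB = [[13], [17], [-21]]
A^2B = [[-47], [-13], [29]]
Controllability matrix C = [B  AB  A^2B] = [[3, 13, -47], [-3, 17, -13], [-1, -21, 29]]
Expanding along the first row, det(C) = 3·(17·29 - (-13)·(-21)) - 13·((-3)·29 - (-13)·(-1)) + (-47)·((-3)·(-21) - 17·(-1)) = 3·220 - 13·(-100) + (-47)·80 = -1800
Since det(C) ≠ 0, rank(C) = 3 and the system is completely controllable.

-1800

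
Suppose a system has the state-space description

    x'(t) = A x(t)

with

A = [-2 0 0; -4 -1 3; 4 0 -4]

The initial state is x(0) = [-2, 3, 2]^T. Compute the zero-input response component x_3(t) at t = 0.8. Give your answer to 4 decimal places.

-0.5630

det(sI - A) = s^3 - (tr A)s^2 + (M11 + M22 + M33)s - det A, where Mii is the 2×2 principal minor of A obtained by deleting row i and column i.
tr A = (-2) + (-1) + (-4) = -7; M11 = (-1)·(-4) - 3·0 = 4 - 0 = 4; M22 = (-2)·(-4) - 0·4 = 8 - 0 = 8; M33 = (-2)·(-1) - 0·(-4) = 2 - 0 = 2; sum of minors = 14.
det A = (-2)·((-1)·(-4) - 3·0) - 0·((-4)·(-4) - 3·4) + 0·((-4)·0 - (-1)·4) = (-2)·4 - 0·4 + 0·4 = -8.
So p(s) = det(sI - A) = s^3 + 7s^2 + 14s + 8.
Rational-root test: any integer root divides 8. Testing small divisors, s = -1 works: p(-1) = -1 + 7 + (-14) + 8 = 0, so (s + 1) is a factor.
Dividing, p(s) = (s + 1)(s^2 + 6s + 8).
Factor s^2 + 6s + 8: two numbers with sum -6 and product 8 are -2 and -4, so s^2 + 6s + 8 = (s + 2)(s + 4).
Hence p(s) = (s + 1) (s + 2) (s + 4), with roots -4, -2, -1.
The eigenvalues -4, -2, -1 are distinct and real, so A is diagonalisable and x(t) = e^{At} x(0) = V diag(e^{λ_i t}) V^{-1} x(0), where the columns of V are the eigenvectors.
λ = -4: A - (-4)I = [[2, 0, 0], [-4, 3, 3], [4, 0, 0]]. v must be orthogonal to every row; (row 1) × (row 2) = [0, -6, 6], so take v_1 = [0, 1, -1]^T.
λ = -2: A - (-2)I = [[0, 0, 0], [-4, 1, 3], [4, 0, -2]]. v must be orthogonal to every row; (row 2) × (row 3) = [-2, 4, -4], so take v_2 = [1, -2, 2]^T.
λ = -1: A - (-1)I = [[-1, 0, 0], [-4, 0, 3], [4, 0, -3]]. v must be orthogonal to every row; (row 1) × (row 2) = [0, 3, 0], so take v_3 = [0, 1, 0]^T.
V = [v_1 v_2 v_3] = [[0, 1, 0], [1, -2, 1], [-1, 2, 0]] has det V = -1, so V^{-1} = adj(V)/det V = [[2, 0, -1], [1, 0, 0], [0, 1, 1]].
Modal coordinates z(0) = V^{-1} x(0): 2·(-2) + 0·3 + (-1)·2 = -6; 1·(-2) + 0·3 + 0·2 = -2; 0·(-2) + 1·3 + 1·2 = 5; so z(0) = [-6, -2, 5]^T.
x_3(t) = Σ_i (v_i)_3 · z_i(0) · e^{λ_i t} (row 3 of V times the modal terms).
x_3(0.8) = (-1)·(-6)·e^{-4·0.8} + 2·(-2)·e^{-2·0.8} + 0·5·e^{-1·0.8} = 6·0.040762 + (-4)·0.201897 + 0·0.449329 = -0.5630.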